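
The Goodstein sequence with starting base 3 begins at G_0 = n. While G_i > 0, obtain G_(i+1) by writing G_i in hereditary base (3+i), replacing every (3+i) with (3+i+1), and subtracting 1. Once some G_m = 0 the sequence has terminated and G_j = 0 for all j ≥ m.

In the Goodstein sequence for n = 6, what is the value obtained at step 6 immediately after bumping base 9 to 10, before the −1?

(0) 6|_3 = 2·3 ↦ 2·4|_4 = 8 ⇒ 7
(1) 7|_4 = 4 + 3 ↦ 5 + 3|_5 = 8 ⇒ 7
(2) 7|_5 = 5 + 2 ↦ 6 + 2|_6 = 8 ⇒ 7
(3) 7|_6 = 6 + 1 ↦ 7 + 1|_7 = 8 ⇒ 7
(4) 7|_7 = 7 ↦ 8|_8 = 8 ⇒ 7
(5) 7|_8 = 7 ↦ 7|_9 = 7 ⇒ 6
(6) 6|_9 = 6 ↦ 6|_10 = 6 ⇒ 5

6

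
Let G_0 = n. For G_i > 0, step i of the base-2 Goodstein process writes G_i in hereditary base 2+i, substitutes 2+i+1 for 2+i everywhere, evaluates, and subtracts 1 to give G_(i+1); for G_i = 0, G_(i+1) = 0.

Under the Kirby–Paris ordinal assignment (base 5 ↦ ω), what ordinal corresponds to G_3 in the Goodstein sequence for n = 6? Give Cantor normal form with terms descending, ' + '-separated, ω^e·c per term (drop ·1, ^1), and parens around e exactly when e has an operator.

G_0 = 6. HB_2(6) = 2^2 + 2. Bump = 30. G_1 = 29.
G_1 = 29. HB_3(29) = 3^3 + 2. Bump = 258. G_2 = 257.
G_2 = 257. HB_4(257) = 4^4 + 1. Bump = 3126. G_3 = 3125.
G_3 = 3125. HB_5(3125) = 5^5. Bump = 46656. G_4 = 46655.

ω^ω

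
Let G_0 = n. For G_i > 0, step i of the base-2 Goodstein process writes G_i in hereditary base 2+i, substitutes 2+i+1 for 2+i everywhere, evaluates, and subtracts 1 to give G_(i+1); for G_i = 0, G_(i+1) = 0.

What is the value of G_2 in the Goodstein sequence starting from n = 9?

1023

base 2: 9 = 2^(2 + 1) + 1; at 3: 3^(3 + 1) + 1 = 82; next = 81
base 3: 81 = 3^(3 + 1); at 4: 4^(4 + 1) = 1024; next = 1023
base 4: 1023 = 3·4^4 + 3·4^3 + 3·4^2 + 3·4 + 3; at 5: 3·5^5 + 3·5^3 + 3·5^2 + 3·5 + 3 = 9843; next = 9842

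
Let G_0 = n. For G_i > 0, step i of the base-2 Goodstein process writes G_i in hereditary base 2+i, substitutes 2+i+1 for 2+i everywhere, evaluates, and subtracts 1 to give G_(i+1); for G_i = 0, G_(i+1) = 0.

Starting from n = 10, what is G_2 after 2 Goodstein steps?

1025

step 0: 10 = 2^(2 + 1) + 2; sub 3 for 2: 3^(3 + 1) + 3; = 84; G_1 = 84−1 = 83
step 1: 83 = 3^(3 + 1) + 2; sub 4 for 3: 4^(4 + 1) + 2; = 1026; G_2 = 1026−1 = 1025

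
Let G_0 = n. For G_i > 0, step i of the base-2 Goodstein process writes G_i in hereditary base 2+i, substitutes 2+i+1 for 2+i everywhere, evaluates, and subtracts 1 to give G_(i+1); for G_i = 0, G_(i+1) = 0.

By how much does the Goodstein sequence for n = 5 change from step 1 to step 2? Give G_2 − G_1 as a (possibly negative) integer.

G_0=5  [base 2] 2^2 + 1  →[2↦3]→  3^3 + 1 = 28  −1 ⇒ G_1=27
G_1=27  [base 3] 3^3  →[3↦4]→  4^4 = 256  −1 ⇒ G_2=255

228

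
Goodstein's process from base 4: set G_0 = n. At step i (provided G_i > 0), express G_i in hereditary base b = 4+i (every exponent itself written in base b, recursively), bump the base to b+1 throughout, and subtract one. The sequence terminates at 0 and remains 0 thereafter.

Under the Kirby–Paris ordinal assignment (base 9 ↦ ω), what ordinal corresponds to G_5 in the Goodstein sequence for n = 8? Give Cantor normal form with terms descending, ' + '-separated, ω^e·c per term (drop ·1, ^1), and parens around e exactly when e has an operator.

ω

[0] 8 ≡ 2·4 (base 4). Lift 5: 10. −1: 9.
[1] 9 ≡ 5 + 4 (base 5). Lift 6: 10. −1: 9.
[2] 9 ≡ 6 + 3 (base 6). Lift 7: 10. −1: 9.
[3] 9 ≡ 7 + 2 (base 7). Lift 8: 10. −1: 9.
[4] 9 ≡ 8 + 1 (base 8). Lift 9: 10. −1: 9.
[5] 9 ≡ 9 (base 9). Lift 10: 10. −1: 9.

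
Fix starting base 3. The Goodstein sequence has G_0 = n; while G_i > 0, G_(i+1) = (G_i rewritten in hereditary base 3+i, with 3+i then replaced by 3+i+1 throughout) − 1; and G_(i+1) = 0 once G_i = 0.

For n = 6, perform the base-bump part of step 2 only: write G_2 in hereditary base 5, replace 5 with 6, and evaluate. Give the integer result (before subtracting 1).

8

base 3: 6 = 2·3; at 4: 2·4 = 8; next = 7
base 4: 7 = 4 + 3; at 5: 5 + 3 = 8; next = 7
base 5: 7 = 5 + 2; at 6: 6 + 2 = 8; next = 7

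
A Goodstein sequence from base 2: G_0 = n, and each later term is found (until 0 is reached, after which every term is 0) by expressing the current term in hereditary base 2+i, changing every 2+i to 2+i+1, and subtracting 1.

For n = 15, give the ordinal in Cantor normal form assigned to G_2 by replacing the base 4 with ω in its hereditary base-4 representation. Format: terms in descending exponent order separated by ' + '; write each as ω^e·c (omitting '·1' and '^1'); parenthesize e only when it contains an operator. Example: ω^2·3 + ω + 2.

ω^(ω + 1) + ω^ω + 3

G_0 = 15. HB_2(15) = 2^(2 + 1) + 2^2 + 2 + 1. Bump = 112. G_1 = 111.
G_1 = 111. HB_3(111) = 3^(3 + 1) + 3^3 + 3. Bump = 1284. G_2 = 1283.
G_2 = 1283. HB_4(1283) = 4^(4 + 1) + 4^4 + 3. Bump = 18753. G_3 = 18752.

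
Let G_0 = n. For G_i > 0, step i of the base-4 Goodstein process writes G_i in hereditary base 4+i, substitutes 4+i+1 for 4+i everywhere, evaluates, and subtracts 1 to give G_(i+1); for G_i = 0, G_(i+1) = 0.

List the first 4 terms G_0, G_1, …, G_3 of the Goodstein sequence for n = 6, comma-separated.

base 4: 6 = 4 + 2; at 5: 5 + 2 = 7; next = 6
base 5: 6 = 5 + 1; at 6: 6 + 1 = 7; next = 6
base 6: 6 = 6; at 7: 7 = 7; next = 6

6, 6, 6, 6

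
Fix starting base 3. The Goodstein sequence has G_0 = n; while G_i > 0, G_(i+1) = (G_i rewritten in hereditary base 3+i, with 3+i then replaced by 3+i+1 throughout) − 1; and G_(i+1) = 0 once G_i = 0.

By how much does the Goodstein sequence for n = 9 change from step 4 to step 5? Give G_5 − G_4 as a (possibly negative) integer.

base 3: 9 = 3^2; at 4: 4^2 = 16; next = 15
base 4: 15 = 3·4 + 3; at 5: 3·5 + 3 = 18; next = 17
base 5: 17 = 3·5 + 2; at 6: 3·6 + 2 = 20; next = 19
base 6: 19 = 3·6 + 1; at 7: 3·7 + 1 = 22; next = 21
base 7: 21 = 3·7; at 8: 3·8 = 24; next = 23

2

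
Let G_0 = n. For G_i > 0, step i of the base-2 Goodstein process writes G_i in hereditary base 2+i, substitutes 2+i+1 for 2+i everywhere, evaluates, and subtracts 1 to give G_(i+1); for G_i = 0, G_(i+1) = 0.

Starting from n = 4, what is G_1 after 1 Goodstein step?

step 0: 4 = 2^2; sub 3 for 2: 3^3; = 27; G_1 = 27−1 = 26
step 1: 26 = 2·3^2 + 2·3 + 2; sub 4 for 3: 2·4^2 + 2·4 + 2; = 42; G_2 = 42−1 = 41

26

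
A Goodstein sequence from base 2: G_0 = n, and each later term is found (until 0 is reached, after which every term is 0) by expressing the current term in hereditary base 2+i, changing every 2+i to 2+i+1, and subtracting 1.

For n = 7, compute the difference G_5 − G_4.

776886

G_0 = 7. HB_2(7) = 2^2 + 2 + 1. Bump = 31. G_1 = 30.
G_1 = 30. HB_3(30) = 3^3 + 3. Bump = 260. G_2 = 259.
G_2 = 259. HB_4(259) = 4^4 + 3. Bump = 3128. G_3 = 3127.
G_3 = 3127. HB_5(3127) = 5^5 + 2. Bump = 46658. G_4 = 46657.
G_4 = 46657. HB_6(46657) = 6^6 + 1. Bump = 823544. G_5 = 823543.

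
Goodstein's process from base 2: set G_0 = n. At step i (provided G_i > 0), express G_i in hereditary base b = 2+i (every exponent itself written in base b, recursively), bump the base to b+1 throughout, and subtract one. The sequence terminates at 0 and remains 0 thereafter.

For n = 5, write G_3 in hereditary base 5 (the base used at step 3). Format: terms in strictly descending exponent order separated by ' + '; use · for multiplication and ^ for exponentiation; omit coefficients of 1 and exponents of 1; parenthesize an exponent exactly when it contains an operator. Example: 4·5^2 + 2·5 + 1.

3·5^3 + 3·5^2 + 3·5 + 2

G_0 = 5. HB_2(5) = 2^2 + 1. Bump = 28. G_1 = 27.
G_1 = 27. HB_3(27) = 3^3. Bump = 256. G_2 = 255.
G_2 = 255. HB_4(255) = 3·4^3 + 3·4^2 + 3·4 + 3. Bump = 468. G_3 = 467.
G_3 = 467. HB_5(467) = 3·5^3 + 3·5^2 + 3·5 + 2. Bump = 776. G_4 = 775.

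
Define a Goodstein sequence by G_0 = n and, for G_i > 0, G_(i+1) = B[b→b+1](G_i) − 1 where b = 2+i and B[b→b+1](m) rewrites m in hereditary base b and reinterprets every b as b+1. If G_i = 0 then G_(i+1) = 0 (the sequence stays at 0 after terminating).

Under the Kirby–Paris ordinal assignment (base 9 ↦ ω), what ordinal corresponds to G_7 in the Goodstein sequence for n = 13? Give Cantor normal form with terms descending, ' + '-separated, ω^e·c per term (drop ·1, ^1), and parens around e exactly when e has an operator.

ω^(ω + 1) + ω^3·3 + ω^2·3 + ω·2 + 6

step 0: 13 = 2^(2 + 1) + 2^2 + 1; sub 3 for 2: 3^(3 + 1) + 3^3 + 1; = 109; G_1 = 109−1 = 108
step 1: 108 = 3^(3 + 1) + 3^3; sub 4 for 3: 4^(4 + 1) + 4^4; = 1280; G_2 = 1280−1 = 1279
step 2: 1279 = 4^(4 + 1) + 3·4^3 + 3·4^2 + 3·4 + 3; sub 5 for 4: 5^(5 + 1) + 3·5^3 + 3·5^2 + 3·5 + 3; = 16093; G_3 = 16093−1 = 16092
step 3: 16092 = 5^(5 + 1) + 3·5^3 + 3·5^2 + 3·5 + 2; sub 6 for 5: 6^(6 + 1) + 3·6^3 + 3·6^2 + 3·6 + 2; = 280712; G_4 = 280712−1 = 280711
step 4: 280711 = 6^(6 + 1) + 3·6^3 + 3·6^2 + 3·6 + 1; sub 7 for 6: 7^(7 + 1) + 3·7^3 + 3·7^2 + 3·7 + 1; = 5765999; G_5 = 5765999−1 = 5765998
step 5: 5765998 = 7^(7 + 1) + 3·7^3 + 3·7^2 + 3·7; sub 8 for 7: 8^(8 + 1) + 3·8^3 + 3·8^2 + 3·8; = 134219480; G_6 = 134219480−1 = 134219479
step 6: 134219479 = 8^(8 + 1) + 3·8^3 + 3·8^2 + 2·8 + 7; sub 9 for 8: 9^(9 + 1) + 3·9^3 + 3·9^2 + 2·9 + 7; = 3486786856; G_7 = 3486786856−1 = 3486786855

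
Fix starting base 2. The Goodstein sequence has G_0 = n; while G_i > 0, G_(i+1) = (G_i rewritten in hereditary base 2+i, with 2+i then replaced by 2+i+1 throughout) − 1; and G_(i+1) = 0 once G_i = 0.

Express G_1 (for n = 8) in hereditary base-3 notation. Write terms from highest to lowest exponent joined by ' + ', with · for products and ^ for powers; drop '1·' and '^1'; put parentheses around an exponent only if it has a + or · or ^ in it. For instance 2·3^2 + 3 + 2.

i=0: 8 = 2^(2 + 1) (b=2); 2→3: 3^(3 + 1) = 81; 81−1 = 80
i=1: 80 = 2·3^3 + 2·3^2 + 2·3 + 2 (b=3); 3→4: 2·4^4 + 2·4^2 + 2·4 + 2 = 554; 554−1 = 553

2·3^3 + 2·3^2 + 2·3 + 2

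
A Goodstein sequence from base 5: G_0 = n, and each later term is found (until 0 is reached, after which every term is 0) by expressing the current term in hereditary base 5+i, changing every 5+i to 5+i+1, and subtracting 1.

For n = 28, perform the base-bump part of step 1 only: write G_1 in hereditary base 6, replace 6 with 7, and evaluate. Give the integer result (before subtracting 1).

G_0=28  [base 5] 5^2 + 3  →[5↦6]→  6^2 + 3 = 39  −1 ⇒ G_1=38
G_1=38  [base 6] 6^2 + 2  →[6↦7]→  7^2 + 2 = 51  −1 ⇒ G_2=50

51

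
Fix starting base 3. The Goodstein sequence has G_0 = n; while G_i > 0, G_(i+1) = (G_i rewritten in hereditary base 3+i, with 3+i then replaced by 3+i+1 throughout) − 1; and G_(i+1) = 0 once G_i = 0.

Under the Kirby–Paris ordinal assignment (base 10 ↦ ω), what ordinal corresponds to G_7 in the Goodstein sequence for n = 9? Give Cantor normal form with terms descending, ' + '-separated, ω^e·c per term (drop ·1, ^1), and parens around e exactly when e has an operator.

ω·2 + 5

base 3: 9 = 3^2; at 4: 4^2 = 16; next = 15
base 4: 15 = 3·4 + 3; at 5: 3·5 + 3 = 18; next = 17
base 5: 17 = 3·5 + 2; at 6: 3·6 + 2 = 20; next = 19
base 6: 19 = 3·6 + 1; at 7: 3·7 + 1 = 22; next = 21
base 7: 21 = 3·7; at 8: 3·8 = 24; next = 23
base 8: 23 = 2·8 + 7; at 9: 2·9 + 7 = 25; next = 24
base 9: 24 = 2·9 + 6; at 10: 2·10 + 6 = 26; next = 25
base 10: 25 = 2·10 + 5; at 11: 2·11 + 5 = 27; next = 26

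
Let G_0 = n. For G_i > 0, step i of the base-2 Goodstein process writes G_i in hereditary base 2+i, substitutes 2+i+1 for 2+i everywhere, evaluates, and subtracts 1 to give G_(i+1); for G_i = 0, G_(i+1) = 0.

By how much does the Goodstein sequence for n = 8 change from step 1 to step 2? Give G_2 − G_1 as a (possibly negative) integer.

473

G_0 = 8. HB_2(8) = 2^(2 + 1). Bump = 81. G_1 = 80.
G_1 = 80. HB_3(80) = 2·3^3 + 2·3^2 + 2·3 + 2. Bump = 554. G_2 = 553.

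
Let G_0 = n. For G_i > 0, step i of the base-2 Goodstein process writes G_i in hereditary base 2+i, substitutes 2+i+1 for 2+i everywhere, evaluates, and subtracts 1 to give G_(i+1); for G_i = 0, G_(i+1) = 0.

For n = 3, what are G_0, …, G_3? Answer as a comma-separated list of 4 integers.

(0) 3|_2 = 2 + 1 ↦ 3 + 1|_3 = 4 ⇒ 3
(1) 3|_3 = 3 ↦ 4|_4 = 4 ⇒ 3
(2) 3|_4 = 3 ↦ 3|_5 = 3 ⇒ 2

3, 3, 3, 2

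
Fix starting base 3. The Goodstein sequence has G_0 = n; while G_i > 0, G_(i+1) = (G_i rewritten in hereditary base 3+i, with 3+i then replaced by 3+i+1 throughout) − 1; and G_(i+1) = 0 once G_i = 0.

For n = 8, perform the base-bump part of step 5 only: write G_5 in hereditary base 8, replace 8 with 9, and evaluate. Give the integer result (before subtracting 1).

12

8 —HB3→ 2·3 + 2 —bump→ 2·4 + 2 = 10 —(−1)→ 9
9 —HB4→ 2·4 + 1 —bump→ 2·5 + 1 = 11 —(−1)→ 10
10 —HB5→ 2·5 —bump→ 2·6 = 12 —(−1)→ 11
11 —HB6→ 6 + 5 —bump→ 7 + 5 = 12 —(−1)→ 11
11 —HB7→ 7 + 4 —bump→ 8 + 4 = 12 —(−1)→ 11
11 —HB8→ 8 + 3 —bump→ 9 + 3 = 12 —(−1)→ 11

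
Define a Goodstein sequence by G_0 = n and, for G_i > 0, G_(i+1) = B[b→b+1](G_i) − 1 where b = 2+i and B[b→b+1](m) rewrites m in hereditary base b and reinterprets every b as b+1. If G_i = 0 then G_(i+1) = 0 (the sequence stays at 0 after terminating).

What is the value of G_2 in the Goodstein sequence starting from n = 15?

G_0 = 15. HB_2(15) = 2^(2 + 1) + 2^2 + 2 + 1. Bump = 112. G_1 = 111.
G_1 = 111. HB_3(111) = 3^(3 + 1) + 3^3 + 3. Bump = 1284. G_2 = 1283.
G_2 = 1283. HB_4(1283) = 4^(4 + 1) + 4^4 + 3. Bump = 18753. G_3 = 18752.

1283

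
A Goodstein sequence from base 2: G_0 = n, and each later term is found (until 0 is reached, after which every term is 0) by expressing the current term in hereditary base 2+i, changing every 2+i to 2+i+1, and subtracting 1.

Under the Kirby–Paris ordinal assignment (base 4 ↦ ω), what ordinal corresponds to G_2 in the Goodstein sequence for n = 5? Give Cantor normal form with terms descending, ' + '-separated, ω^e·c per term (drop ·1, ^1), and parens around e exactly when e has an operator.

step 0: 5 = 2^2 + 1; sub 3 for 2: 3^3 + 1; = 28; G_1 = 28−1 = 27
step 1: 27 = 3^3; sub 4 for 3: 4^4; = 256; G_2 = 256−1 = 255
step 2: 255 = 3·4^3 + 3·4^2 + 3·4 + 3; sub 5 for 4: 3·5^3 + 3·5^2 + 3·5 + 3; = 468; G_3 = 468−1 = 467

ω^3·3 + ω^2·3 + ω·3 + 3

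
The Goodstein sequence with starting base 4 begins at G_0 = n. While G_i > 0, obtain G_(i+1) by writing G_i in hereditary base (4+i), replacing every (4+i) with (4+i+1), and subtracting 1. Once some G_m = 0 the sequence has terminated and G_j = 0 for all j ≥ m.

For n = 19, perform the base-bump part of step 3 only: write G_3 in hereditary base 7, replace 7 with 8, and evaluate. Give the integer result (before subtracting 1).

G_0 = 19. HB_4(19) = 4^2 + 3. Bump = 28. G_1 = 27.
G_1 = 27. HB_5(27) = 5^2 + 2. Bump = 38. G_2 = 37.
G_2 = 37. HB_6(37) = 6^2 + 1. Bump = 50. G_3 = 49.
G_3 = 49. HB_7(49) = 7^2. Bump = 64. G_4 = 63.

64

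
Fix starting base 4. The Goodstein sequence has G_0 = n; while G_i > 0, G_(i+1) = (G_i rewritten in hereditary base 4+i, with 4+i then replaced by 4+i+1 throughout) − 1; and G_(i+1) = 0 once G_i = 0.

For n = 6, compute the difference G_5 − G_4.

-1

i=0: 6 = 4 + 2 (b=4); 4→5: 5 + 2 = 7; 7−1 = 6
i=1: 6 = 5 + 1 (b=5); 5→6: 6 + 1 = 7; 7−1 = 6
i=2: 6 = 6 (b=6); 6→7: 7 = 7; 7−1 = 6
i=3: 6 = 6 (b=7); 7→8: 6 = 6; 6−1 = 5
i=4: 5 = 5 (b=8); 8→9: 5 = 5; 5−1 = 4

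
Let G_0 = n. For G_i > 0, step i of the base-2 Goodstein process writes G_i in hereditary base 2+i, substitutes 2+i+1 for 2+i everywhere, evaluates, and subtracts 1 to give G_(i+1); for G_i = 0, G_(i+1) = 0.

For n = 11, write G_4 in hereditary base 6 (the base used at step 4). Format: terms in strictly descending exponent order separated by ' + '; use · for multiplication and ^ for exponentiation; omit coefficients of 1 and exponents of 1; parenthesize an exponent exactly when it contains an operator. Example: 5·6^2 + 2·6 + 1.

6^(6 + 1) + 1

G_0 = 11. HB_2(11) = 2^(2 + 1) + 2 + 1. Bump = 85. G_1 = 84.
G_1 = 84. HB_3(84) = 3^(3 + 1) + 3. Bump = 1028. G_2 = 1027.
G_2 = 1027. HB_4(1027) = 4^(4 + 1) + 3. Bump = 15628. G_3 = 15627.
G_3 = 15627. HB_5(15627) = 5^(5 + 1) + 2. Bump = 279938. G_4 = 279937.
G_4 = 279937. HB_6(279937) = 6^(6 + 1) + 1. Bump = 5764802. G_5 = 5764801.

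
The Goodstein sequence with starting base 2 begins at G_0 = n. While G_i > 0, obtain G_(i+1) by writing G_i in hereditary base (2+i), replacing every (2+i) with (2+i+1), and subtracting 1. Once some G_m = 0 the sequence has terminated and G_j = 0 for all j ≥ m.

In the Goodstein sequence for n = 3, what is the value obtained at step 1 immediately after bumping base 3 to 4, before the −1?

i=0: 3 = 2 + 1 (b=2); 2→3: 3 + 1 = 4; 4−1 = 3
i=1: 3 = 3 (b=3); 3→4: 4 = 4; 4−1 = 3

4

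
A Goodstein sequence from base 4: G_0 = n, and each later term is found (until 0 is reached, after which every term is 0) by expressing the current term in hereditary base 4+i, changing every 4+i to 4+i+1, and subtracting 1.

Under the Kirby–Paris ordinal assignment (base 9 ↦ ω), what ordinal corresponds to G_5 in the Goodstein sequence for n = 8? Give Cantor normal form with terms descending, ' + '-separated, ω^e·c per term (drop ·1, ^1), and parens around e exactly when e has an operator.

ω

i=0: 8 = 2·4 (b=4); 4→5: 2·5 = 10; 10−1 = 9
i=1: 9 = 5 + 4 (b=5); 5→6: 6 + 4 = 10; 10−1 = 9
i=2: 9 = 6 + 3 (b=6); 6→7: 7 + 3 = 10; 10−1 = 9
i=3: 9 = 7 + 2 (b=7); 7→8: 8 + 2 = 10; 10−1 = 9
i=4: 9 = 8 + 1 (b=8); 8→9: 9 + 1 = 10; 10−1 = 9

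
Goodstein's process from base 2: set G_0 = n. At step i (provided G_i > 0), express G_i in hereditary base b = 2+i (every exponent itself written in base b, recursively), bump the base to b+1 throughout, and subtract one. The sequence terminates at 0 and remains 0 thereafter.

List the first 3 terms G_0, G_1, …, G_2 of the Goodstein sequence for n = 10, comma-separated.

10, 83, 1025

10 —HB2→ 2^(2 + 1) + 2 —bump→ 3^(3 + 1) + 3 = 84 —(−1)→ 83
83 —HB3→ 3^(3 + 1) + 2 —bump→ 4^(4 + 1) + 2 = 1026 —(−1)→ 1025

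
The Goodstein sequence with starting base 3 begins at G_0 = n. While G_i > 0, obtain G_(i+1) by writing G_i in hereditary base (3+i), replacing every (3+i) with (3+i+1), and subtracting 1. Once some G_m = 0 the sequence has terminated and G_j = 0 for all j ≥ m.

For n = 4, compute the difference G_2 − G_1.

base 3: 4 = 3 + 1; at 4: 4 + 1 = 5; next = 4
base 4: 4 = 4; at 5: 5 = 5; next = 4

0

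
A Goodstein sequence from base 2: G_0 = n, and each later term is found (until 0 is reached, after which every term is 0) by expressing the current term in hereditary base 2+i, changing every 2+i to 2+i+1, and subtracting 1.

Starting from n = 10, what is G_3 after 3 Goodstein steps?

G_0=10  [base 2] 2^(2 + 1) + 2  →[2↦3]→  3^(3 + 1) + 3 = 84  −1 ⇒ G_1=83
G_1=83  [base 3] 3^(3 + 1) + 2  →[3↦4]→  4^(4 + 1) + 2 = 1026  −1 ⇒ G_2=1025
G_2=1025  [base 4] 4^(4 + 1) + 1  →[4↦5]→  5^(5 + 1) + 1 = 15626  −1 ⇒ G_3=15625

15625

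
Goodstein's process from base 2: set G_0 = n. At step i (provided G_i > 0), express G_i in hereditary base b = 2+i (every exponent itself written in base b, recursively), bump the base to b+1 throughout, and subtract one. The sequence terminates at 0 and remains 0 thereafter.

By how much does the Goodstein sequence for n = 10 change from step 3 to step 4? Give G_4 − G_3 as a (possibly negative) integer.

264310

10 —HB2→ 2^(2 + 1) + 2 —bump→ 3^(3 + 1) + 3 = 84 —(−1)→ 83
83 —HB3→ 3^(3 + 1) + 2 —bump→ 4^(4 + 1) + 2 = 1026 —(−1)→ 1025
1025 —HB4→ 4^(4 + 1) + 1 —bump→ 5^(5 + 1) + 1 = 15626 —(−1)→ 15625
15625 —HB5→ 5^(5 + 1) —bump→ 6^(6 + 1) = 279936 —(−1)→ 279935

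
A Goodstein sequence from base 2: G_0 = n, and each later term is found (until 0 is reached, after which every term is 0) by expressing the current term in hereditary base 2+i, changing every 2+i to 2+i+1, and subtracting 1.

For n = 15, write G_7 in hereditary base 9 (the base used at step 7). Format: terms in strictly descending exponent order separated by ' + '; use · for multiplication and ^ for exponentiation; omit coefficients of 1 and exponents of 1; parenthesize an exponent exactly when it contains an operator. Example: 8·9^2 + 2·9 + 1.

step 0: 15 = 2^(2 + 1) + 2^2 + 2 + 1; sub 3 for 2: 3^(3 + 1) + 3^3 + 3 + 1; = 112; G_1 = 112−1 = 111
step 1: 111 = 3^(3 + 1) + 3^3 + 3; sub 4 for 3: 4^(4 + 1) + 4^4 + 4; = 1284; G_2 = 1284−1 = 1283
step 2: 1283 = 4^(4 + 1) + 4^4 + 3; sub 5 for 4: 5^(5 + 1) + 5^5 + 3; = 18753; G_3 = 18753−1 = 18752
step 3: 18752 = 5^(5 + 1) + 5^5 + 2; sub 6 for 5: 6^(6 + 1) + 6^6 + 2; = 326594; G_4 = 326594−1 = 326593
step 4: 326593 = 6^(6 + 1) + 6^6 + 1; sub 7 for 6: 7^(7 + 1) + 7^7 + 1; = 6588345; G_5 = 6588345−1 = 6588344
step 5: 6588344 = 7^(7 + 1) + 7^7; sub 8 for 7: 8^(8 + 1) + 8^8; = 150994944; G_6 = 150994944−1 = 150994943
step 6: 150994943 = 8^(8 + 1) + 7·8^7 + 7·8^6 + 7·8^5 + 7·8^4 + 7·8^3 + 7·8^2 + 7·8 + 7; sub 9 for 8: 9^(9 + 1) + 7·9^7 + 7·9^6 + 7·9^5 + 7·9^4 + 7·9^3 + 7·9^2 + 7·9 + 7; = 3524450281; G_7 = 3524450281−1 = 3524450280
step 7: 3524450280 = 9^(9 + 1) + 7·9^7 + 7·9^6 + 7·9^5 + 7·9^4 + 7·9^3 + 7·9^2 + 7·9 + 6; sub 10 for 9: 10^(10 + 1) + 7·10^7 + 7·10^6 + 7·10^5 + 7·10^4 + 7·10^3 + 7·10^2 + 7·10 + 6; = 100077777776; G_8 = 100077777776−1 = 100077777775

9^(9 + 1) + 7·9^7 + 7·9^6 + 7·9^5 + 7·9^4 + 7·9^3 + 7·9^2 + 7·9 + 6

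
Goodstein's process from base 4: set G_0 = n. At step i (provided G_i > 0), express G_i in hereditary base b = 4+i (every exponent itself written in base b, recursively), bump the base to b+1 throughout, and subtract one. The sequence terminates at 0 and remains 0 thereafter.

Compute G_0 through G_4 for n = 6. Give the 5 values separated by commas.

[0] 6 ≡ 4 + 2 (base 4). Lift 5: 7. −1: 6.
[1] 6 ≡ 5 + 1 (base 5). Lift 6: 7. −1: 6.
[2] 6 ≡ 6 (base 6). Lift 7: 7. −1: 6.
[3] 6 ≡ 6 (base 7). Lift 8: 6. −1: 5.

6, 6, 6, 6, 5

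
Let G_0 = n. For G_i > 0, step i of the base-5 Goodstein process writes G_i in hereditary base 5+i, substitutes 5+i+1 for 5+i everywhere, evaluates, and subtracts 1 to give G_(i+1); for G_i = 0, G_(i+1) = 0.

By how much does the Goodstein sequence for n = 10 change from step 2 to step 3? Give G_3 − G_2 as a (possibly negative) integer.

step 0: 10 = 2·5; sub 6 for 5: 2·6; = 12; G_1 = 12−1 = 11
step 1: 11 = 6 + 5; sub 7 for 6: 7 + 5; = 12; G_2 = 12−1 = 11
step 2: 11 = 7 + 4; sub 8 for 7: 8 + 4; = 12; G_3 = 12−1 = 11

0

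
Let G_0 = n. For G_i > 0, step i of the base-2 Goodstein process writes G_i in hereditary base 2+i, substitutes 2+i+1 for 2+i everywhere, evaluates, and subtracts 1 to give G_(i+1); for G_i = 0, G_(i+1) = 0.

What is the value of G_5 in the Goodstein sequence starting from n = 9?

2471826

base 2: 9 = 2^(2 + 1) + 1; at 3: 3^(3 + 1) + 1 = 82; next = 81
base 3: 81 = 3^(3 + 1); at 4: 4^(4 + 1) = 1024; next = 1023
base 4: 1023 = 3·4^4 + 3·4^3 + 3·4^2 + 3·4 + 3; at 5: 3·5^5 + 3·5^3 + 3·5^2 + 3·5 + 3 = 9843; next = 9842
base 5: 9842 = 3·5^5 + 3·5^3 + 3·5^2 + 3·5 + 2; at 6: 3·6^6 + 3·6^3 + 3·6^2 + 3·6 + 2 = 140744; next = 140743
base 6: 140743 = 3·6^6 + 3·6^3 + 3·6^2 + 3·6 + 1; at 7: 3·7^7 + 3·7^3 + 3·7^2 + 3·7 + 1 = 2471827; next = 2471826
base 7: 2471826 = 3·7^7 + 3·7^3 + 3·7^2 + 3·7; at 8: 3·8^8 + 3·8^3 + 3·8^2 + 3·8 = 50333400; next = 50333399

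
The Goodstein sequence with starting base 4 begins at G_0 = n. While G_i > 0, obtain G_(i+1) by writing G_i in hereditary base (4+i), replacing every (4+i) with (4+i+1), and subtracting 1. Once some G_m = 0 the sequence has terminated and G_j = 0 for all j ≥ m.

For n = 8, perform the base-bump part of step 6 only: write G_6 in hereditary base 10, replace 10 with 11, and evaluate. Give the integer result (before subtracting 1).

G_0=8  [base 4] 2·4  →[4↦5]→  2·5 = 10  −1 ⇒ G_1=9
G_1=9  [base 5] 5 + 4  →[5↦6]→  6 + 4 = 10  −1 ⇒ G_2=9
G_2=9  [base 6] 6 + 3  →[6↦7]→  7 + 3 = 10  −1 ⇒ G_3=9
G_3=9  [base 7] 7 + 2  →[7↦8]→  8 + 2 = 10  −1 ⇒ G_4=9
G_4=9  [base 8] 8 + 1  →[8↦9]→  9 + 1 = 10  −1 ⇒ G_5=9
G_5=9  [base 9] 9  →[9↦10]→  10 = 10  −1 ⇒ G_6=9

9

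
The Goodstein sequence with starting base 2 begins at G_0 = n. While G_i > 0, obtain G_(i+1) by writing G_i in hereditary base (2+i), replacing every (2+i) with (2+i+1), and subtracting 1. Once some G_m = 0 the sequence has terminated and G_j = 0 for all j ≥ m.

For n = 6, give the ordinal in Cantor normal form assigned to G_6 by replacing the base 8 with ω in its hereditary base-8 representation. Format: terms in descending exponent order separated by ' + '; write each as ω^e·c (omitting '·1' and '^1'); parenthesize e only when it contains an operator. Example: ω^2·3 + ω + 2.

ω^5·5 + ω^4·5 + ω^3·5 + ω^2·5 + ω·5 + 3

6 —HB2→ 2^2 + 2 —bump→ 3^3 + 3 = 30 —(−1)→ 29
29 —HB3→ 3^3 + 2 —bump→ 4^4 + 2 = 258 —(−1)→ 257
257 —HB4→ 4^4 + 1 —bump→ 5^5 + 1 = 3126 —(−1)→ 3125
3125 —HB5→ 5^5 —bump→ 6^6 = 46656 —(−1)→ 46655
46655 —HB6→ 5·6^5 + 5·6^4 + 5·6^3 + 5·6^2 + 5·6 + 5 —bump→ 5·7^5 + 5·7^4 + 5·7^3 + 5·7^2 + 5·7 + 5 = 98040 —(−1)→ 98039
98039 —HB7→ 5·7^5 + 5·7^4 + 5·7^3 + 5·7^2 + 5·7 + 4 —bump→ 5·8^5 + 5·8^4 + 5·8^3 + 5·8^2 + 5·8 + 4 = 187244 —(−1)→ 187243
187243 —HB8→ 5·8^5 + 5·8^4 + 5·8^3 + 5·8^2 + 5·8 + 3 —bump→ 5·9^5 + 5·9^4 + 5·9^3 + 5·9^2 + 5·9 + 3 = 332148 —(−1)→ 332147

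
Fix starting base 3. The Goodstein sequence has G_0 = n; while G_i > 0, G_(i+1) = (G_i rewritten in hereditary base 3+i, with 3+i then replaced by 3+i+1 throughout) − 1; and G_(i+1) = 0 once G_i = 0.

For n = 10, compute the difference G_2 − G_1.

[0] 10 ≡ 3^2 + 1 (base 3). Lift 4: 17. −1: 16.
[1] 16 ≡ 4^2 (base 4). Lift 5: 25. −1: 24.

8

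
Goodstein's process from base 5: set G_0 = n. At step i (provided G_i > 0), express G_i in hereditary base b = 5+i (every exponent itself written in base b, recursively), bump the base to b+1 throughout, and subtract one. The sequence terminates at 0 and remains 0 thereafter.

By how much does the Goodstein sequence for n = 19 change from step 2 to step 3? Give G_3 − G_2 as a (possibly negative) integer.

G_0 = 19. HB_5(19) = 3·5 + 4. Bump = 22. G_1 = 21.
G_1 = 21. HB_6(21) = 3·6 + 3. Bump = 24. G_2 = 23.
G_2 = 23. HB_7(23) = 3·7 + 2. Bump = 26. G_3 = 25.

2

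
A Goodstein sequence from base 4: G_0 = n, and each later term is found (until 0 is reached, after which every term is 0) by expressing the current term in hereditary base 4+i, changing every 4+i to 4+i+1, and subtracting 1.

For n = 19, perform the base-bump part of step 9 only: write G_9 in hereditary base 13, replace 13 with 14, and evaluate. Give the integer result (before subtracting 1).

base 4: 19 = 4^2 + 3; at 5: 5^2 + 3 = 28; next = 27
base 5: 27 = 5^2 + 2; at 6: 6^2 + 2 = 38; next = 37
base 6: 37 = 6^2 + 1; at 7: 7^2 + 1 = 50; next = 49
base 7: 49 = 7^2; at 8: 8^2 = 64; next = 63
base 8: 63 = 7·8 + 7; at 9: 7·9 + 7 = 70; next = 69
base 9: 69 = 7·9 + 6; at 10: 7·10 + 6 = 76; next = 75
base 10: 75 = 7·10 + 5; at 11: 7·11 + 5 = 82; next = 81
base 11: 81 = 7·11 + 4; at 12: 7·12 + 4 = 88; next = 87
base 12: 87 = 7·12 + 3; at 13: 7·13 + 3 = 94; next = 93

100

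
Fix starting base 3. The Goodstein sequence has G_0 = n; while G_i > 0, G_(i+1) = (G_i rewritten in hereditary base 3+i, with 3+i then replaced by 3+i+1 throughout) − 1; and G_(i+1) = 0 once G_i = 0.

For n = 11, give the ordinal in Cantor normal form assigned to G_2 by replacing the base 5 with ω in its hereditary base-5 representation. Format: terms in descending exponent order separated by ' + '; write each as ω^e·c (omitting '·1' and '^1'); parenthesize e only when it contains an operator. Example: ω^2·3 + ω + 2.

base 3: 11 = 3^2 + 2; at 4: 4^2 + 2 = 18; next = 17
base 4: 17 = 4^2 + 1; at 5: 5^2 + 1 = 26; next = 25

ω^2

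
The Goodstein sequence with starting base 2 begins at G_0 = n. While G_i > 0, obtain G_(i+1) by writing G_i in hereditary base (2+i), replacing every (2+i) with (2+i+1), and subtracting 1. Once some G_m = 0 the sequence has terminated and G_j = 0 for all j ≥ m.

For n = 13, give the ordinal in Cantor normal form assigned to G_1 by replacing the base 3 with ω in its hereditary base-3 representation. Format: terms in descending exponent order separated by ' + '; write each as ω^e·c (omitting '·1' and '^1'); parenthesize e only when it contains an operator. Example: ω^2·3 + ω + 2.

ω^(ω + 1) + ω^ω

13 —HB2→ 2^(2 + 1) + 2^2 + 1 —bump→ 3^(3 + 1) + 3^3 + 1 = 109 —(−1)→ 108
108 —HB3→ 3^(3 + 1) + 3^3 —bump→ 4^(4 + 1) + 4^4 = 1280 —(−1)→ 1279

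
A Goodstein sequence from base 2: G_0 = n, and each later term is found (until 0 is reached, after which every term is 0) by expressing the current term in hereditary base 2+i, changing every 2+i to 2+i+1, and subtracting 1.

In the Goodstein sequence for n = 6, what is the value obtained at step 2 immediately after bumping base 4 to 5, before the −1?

[0] 6 ≡ 2^2 + 2 (base 2). Lift 3: 30. −1: 29.
[1] 29 ≡ 3^3 + 2 (base 3). Lift 4: 258. −1: 257.
[2] 257 ≡ 4^4 + 1 (base 4). Lift 5: 3126. −1: 3125.

3126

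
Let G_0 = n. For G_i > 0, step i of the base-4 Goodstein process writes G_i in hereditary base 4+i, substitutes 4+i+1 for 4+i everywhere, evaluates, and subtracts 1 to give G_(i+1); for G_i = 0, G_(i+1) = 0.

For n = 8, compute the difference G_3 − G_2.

base 4: 8 = 2·4; at 5: 2·5 = 10; next = 9
base 5: 9 = 5 + 4; at 6: 6 + 4 = 10; next = 9
base 6: 9 = 6 + 3; at 7: 7 + 3 = 10; next = 9

0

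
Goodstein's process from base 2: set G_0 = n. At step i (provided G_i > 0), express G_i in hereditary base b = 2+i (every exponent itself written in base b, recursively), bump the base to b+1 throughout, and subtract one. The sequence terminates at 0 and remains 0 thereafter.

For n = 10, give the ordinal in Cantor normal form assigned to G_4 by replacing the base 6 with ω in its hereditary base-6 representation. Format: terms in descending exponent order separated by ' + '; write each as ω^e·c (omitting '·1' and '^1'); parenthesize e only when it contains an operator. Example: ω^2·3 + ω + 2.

ω^ω·5 + ω^5·5 + ω^4·5 + ω^3·5 + ω^2·5 + ω·5 + 5

(0) 10|_2 = 2^(2 + 1) + 2 ↦ 3^(3 + 1) + 3|_3 = 84 ⇒ 83
(1) 83|_3 = 3^(3 + 1) + 2 ↦ 4^(4 + 1) + 2|_4 = 1026 ⇒ 1025
(2) 1025|_4 = 4^(4 + 1) + 1 ↦ 5^(5 + 1) + 1|_5 = 15626 ⇒ 15625
(3) 15625|_5 = 5^(5 + 1) ↦ 6^(6 + 1)|_6 = 279936 ⇒ 279935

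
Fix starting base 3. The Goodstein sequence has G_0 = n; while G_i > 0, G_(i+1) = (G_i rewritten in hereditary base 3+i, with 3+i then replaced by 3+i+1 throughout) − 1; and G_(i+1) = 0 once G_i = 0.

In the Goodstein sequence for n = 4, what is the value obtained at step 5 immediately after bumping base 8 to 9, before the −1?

1

step 0: 4 = 3 + 1; sub 4 for 3: 4 + 1; = 5; G_1 = 5−1 = 4
step 1: 4 = 4; sub 5 for 4: 5; = 5; G_2 = 5−1 = 4
step 2: 4 = 4; sub 6 for 5: 4; = 4; G_3 = 4−1 = 3
step 3: 3 = 3; sub 7 for 6: 3; = 3; G_4 = 3−1 = 2
step 4: 2 = 2; sub 8 for 7: 2; = 2; G_5 = 2−1 = 1
step 5: 1 = 1; sub 9 for 8: 1; = 1; G_6 = 1−1 = 0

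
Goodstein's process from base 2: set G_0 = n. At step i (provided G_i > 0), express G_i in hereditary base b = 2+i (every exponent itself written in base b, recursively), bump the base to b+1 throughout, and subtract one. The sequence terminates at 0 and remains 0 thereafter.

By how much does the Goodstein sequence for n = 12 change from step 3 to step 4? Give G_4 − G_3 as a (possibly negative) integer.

264334

i=0: 12 = 2^(2 + 1) + 2^2 (b=2); 2→3: 3^(3 + 1) + 3^3 = 108; 108−1 = 107
i=1: 107 = 3^(3 + 1) + 2·3^2 + 2·3 + 2 (b=3); 3→4: 4^(4 + 1) + 2·4^2 + 2·4 + 2 = 1066; 1066−1 = 1065
i=2: 1065 = 4^(4 + 1) + 2·4^2 + 2·4 + 1 (b=4); 4→5: 5^(5 + 1) + 2·5^2 + 2·5 + 1 = 15686; 15686−1 = 15685
i=3: 15685 = 5^(5 + 1) + 2·5^2 + 2·5 (b=5); 5→6: 6^(6 + 1) + 2·6^2 + 2·6 = 280020; 280020−1 = 280019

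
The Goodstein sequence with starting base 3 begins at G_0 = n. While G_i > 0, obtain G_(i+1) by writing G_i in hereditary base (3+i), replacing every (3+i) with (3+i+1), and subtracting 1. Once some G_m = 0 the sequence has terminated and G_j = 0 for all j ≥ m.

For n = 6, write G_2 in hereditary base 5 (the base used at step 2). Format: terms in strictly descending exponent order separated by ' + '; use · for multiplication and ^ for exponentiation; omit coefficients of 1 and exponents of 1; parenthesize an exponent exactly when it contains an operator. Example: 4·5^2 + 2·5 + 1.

5 + 2

[0] 6 ≡ 2·3 (base 3). Lift 4: 8. −1: 7.
[1] 7 ≡ 4 + 3 (base 4). Lift 5: 8. −1: 7.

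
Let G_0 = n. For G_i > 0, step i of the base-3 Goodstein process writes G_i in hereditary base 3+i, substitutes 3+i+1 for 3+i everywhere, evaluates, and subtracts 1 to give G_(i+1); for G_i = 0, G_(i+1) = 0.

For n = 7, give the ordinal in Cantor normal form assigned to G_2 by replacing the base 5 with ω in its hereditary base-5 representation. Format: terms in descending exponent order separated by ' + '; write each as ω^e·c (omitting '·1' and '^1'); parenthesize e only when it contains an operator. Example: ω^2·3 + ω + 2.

G_0 = 7. HB_3(7) = 2·3 + 1. Bump = 9. G_1 = 8.
G_1 = 8. HB_4(8) = 2·4. Bump = 10. G_2 = 9.
G_2 = 9. HB_5(9) = 5 + 4. Bump = 10. G_3 = 9.

ω + 4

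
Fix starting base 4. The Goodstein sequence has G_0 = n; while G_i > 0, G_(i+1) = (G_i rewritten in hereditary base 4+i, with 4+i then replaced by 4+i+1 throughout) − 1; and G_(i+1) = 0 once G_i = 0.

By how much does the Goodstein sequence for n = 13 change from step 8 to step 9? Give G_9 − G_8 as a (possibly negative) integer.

0

step 0: 13 = 3·4 + 1; sub 5 for 4: 3·5 + 1; = 16; G_1 = 16−1 = 15
step 1: 15 = 3·5; sub 6 for 5: 3·6; = 18; G_2 = 18−1 = 17
step 2: 17 = 2·6 + 5; sub 7 for 6: 2·7 + 5; = 19; G_3 = 19−1 = 18
step 3: 18 = 2·7 + 4; sub 8 for 7: 2·8 + 4; = 20; G_4 = 20−1 = 19
step 4: 19 = 2·8 + 3; sub 9 for 8: 2·9 + 3; = 21; G_5 = 21−1 = 20
step 5: 20 = 2·9 + 2; sub 10 for 9: 2·10 + 2; = 22; G_6 = 22−1 = 21
step 6: 21 = 2·10 + 1; sub 11 for 10: 2·11 + 1; = 23; G_7 = 23−1 = 22
step 7: 22 = 2·11; sub 12 for 11: 2·12; = 24; G_8 = 24−1 = 23
step 8: 23 = 12 + 11; sub 13 for 12: 13 + 11; = 24; G_9 = 24−1 = 23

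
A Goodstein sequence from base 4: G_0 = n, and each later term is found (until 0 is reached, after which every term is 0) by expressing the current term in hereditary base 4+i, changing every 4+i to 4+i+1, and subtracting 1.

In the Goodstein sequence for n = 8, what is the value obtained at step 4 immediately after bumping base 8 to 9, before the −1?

10

step 0: 8 = 2·4; sub 5 for 4: 2·5; = 10; G_1 = 10−1 = 9
step 1: 9 = 5 + 4; sub 6 for 5: 6 + 4; = 10; G_2 = 10−1 = 9
step 2: 9 = 6 + 3; sub 7 for 6: 7 + 3; = 10; G_3 = 10−1 = 9
step 3: 9 = 7 + 2; sub 8 for 7: 8 + 2; = 10; G_4 = 10−1 = 9
step 4: 9 = 8 + 1; sub 9 for 8: 9 + 1; = 10; G_5 = 10−1 = 9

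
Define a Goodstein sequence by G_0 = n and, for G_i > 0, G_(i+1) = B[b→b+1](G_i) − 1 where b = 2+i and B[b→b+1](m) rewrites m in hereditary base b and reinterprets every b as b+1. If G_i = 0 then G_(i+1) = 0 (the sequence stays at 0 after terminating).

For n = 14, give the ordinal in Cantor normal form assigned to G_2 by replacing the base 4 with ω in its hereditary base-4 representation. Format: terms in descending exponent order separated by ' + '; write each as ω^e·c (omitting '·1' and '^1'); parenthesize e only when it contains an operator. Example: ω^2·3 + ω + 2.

ω^(ω + 1) + ω^ω + 1

(0) 14|_2 = 2^(2 + 1) + 2^2 + 2 ↦ 3^(3 + 1) + 3^3 + 3|_3 = 111 ⇒ 110
(1) 110|_3 = 3^(3 + 1) + 3^3 + 2 ↦ 4^(4 + 1) + 4^4 + 2|_4 = 1282 ⇒ 1281
(2) 1281|_4 = 4^(4 + 1) + 4^4 + 1 ↦ 5^(5 + 1) + 5^5 + 1|_5 = 18751 ⇒ 18750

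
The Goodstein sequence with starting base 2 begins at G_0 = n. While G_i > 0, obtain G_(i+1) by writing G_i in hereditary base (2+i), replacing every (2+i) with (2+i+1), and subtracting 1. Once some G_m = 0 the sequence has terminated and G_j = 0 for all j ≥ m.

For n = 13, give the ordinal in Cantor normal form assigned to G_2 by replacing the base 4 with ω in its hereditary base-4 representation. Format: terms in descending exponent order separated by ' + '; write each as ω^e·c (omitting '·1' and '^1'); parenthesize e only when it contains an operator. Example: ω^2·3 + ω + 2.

G_0=13  [base 2] 2^(2 + 1) + 2^2 + 1  →[2↦3]→  3^(3 + 1) + 3^3 + 1 = 109  −1 ⇒ G_1=108
G_1=108  [base 3] 3^(3 + 1) + 3^3  →[3↦4]→  4^(4 + 1) + 4^4 = 1280  −1 ⇒ G_2=1279

ω^(ω + 1) + ω^3·3 + ω^2·3 + ω·3 + 3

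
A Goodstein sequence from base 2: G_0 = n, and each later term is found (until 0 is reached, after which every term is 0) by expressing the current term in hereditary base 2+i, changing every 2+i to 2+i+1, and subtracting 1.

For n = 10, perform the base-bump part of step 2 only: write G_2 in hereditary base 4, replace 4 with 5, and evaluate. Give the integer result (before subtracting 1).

10 —HB2→ 2^(2 + 1) + 2 —bump→ 3^(3 + 1) + 3 = 84 —(−1)→ 83
83 —HB3→ 3^(3 + 1) + 2 —bump→ 4^(4 + 1) + 2 = 1026 —(−1)→ 1025
1025 —HB4→ 4^(4 + 1) + 1 —bump→ 5^(5 + 1) + 1 = 15626 —(−1)→ 15625

15626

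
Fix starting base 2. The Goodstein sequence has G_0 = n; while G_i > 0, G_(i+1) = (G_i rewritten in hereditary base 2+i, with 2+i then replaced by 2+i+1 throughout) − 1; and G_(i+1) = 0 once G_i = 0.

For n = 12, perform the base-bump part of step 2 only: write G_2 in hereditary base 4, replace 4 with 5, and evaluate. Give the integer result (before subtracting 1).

15686

base 2: 12 = 2^(2 + 1) + 2^2; at 3: 3^(3 + 1) + 3^3 = 108; next = 107
base 3: 107 = 3^(3 + 1) + 2·3^2 + 2·3 + 2; at 4: 4^(4 + 1) + 2·4^2 + 2·4 + 2 = 1066; next = 1065
base 4: 1065 = 4^(4 + 1) + 2·4^2 + 2·4 + 1; at 5: 5^(5 + 1) + 2·5^2 + 2·5 + 1 = 15686; next = 15685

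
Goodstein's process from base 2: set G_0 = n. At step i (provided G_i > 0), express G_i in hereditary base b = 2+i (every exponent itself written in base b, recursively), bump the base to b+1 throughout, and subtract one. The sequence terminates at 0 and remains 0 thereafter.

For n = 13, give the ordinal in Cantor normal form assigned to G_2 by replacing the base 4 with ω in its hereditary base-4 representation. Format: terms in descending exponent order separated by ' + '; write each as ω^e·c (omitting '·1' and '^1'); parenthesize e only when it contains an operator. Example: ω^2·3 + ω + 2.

ω^(ω + 1) + ω^3·3 + ω^2·3 + ω·3 + 3

G_0=13  [base 2] 2^(2 + 1) + 2^2 + 1  →[2↦3]→  3^(3 + 1) + 3^3 + 1 = 109  −1 ⇒ G_1=108
G_1=108  [base 3] 3^(3 + 1) + 3^3  →[3↦4]→  4^(4 + 1) + 4^4 = 1280  −1 ⇒ G_2=1279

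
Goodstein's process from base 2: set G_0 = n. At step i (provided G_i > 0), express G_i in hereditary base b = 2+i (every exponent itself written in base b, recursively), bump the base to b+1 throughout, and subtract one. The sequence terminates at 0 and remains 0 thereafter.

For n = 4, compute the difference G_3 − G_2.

G_0=4  [base 2] 2^2  →[2↦3]→  3^3 = 27  −1 ⇒ G_1=26
G_1=26  [base 3] 2·3^2 + 2·3 + 2  →[3↦4]→  2·4^2 + 2·4 + 2 = 42  −1 ⇒ G_2=41
G_2=41  [base 4] 2·4^2 + 2·4 + 1  →[4↦5]→  2·5^2 + 2·5 + 1 = 61  −1 ⇒ G_3=60

19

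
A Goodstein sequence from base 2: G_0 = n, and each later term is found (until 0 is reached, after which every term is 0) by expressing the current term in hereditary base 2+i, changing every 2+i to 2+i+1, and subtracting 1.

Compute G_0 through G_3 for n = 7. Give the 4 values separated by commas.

7 —HB2→ 2^2 + 2 + 1 —bump→ 3^3 + 3 + 1 = 31 —(−1)→ 30
30 —HB3→ 3^3 + 3 —bump→ 4^4 + 4 = 260 —(−1)→ 259
259 —HB4→ 4^4 + 3 —bump→ 5^5 + 3 = 3128 —(−1)→ 3127

7, 30, 259, 3127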